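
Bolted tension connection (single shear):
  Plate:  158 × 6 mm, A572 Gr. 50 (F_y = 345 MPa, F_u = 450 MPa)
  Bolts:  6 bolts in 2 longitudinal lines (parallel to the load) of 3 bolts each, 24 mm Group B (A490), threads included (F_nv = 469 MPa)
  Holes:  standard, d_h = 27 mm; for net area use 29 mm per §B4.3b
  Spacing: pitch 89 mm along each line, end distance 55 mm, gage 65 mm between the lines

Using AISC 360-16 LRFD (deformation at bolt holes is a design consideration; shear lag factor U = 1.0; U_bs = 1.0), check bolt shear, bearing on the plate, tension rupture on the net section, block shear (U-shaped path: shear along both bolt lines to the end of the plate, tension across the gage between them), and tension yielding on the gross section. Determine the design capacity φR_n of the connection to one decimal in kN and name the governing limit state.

202.5 kN (net-section rupture governs)

Bolt shear: A_b = π(24)²/4 = 452.39 mm². φR_n = 0.75 × 469 × 452.39 × 6 × 1 = 954.8 kN.
Bearing (6 mm plate, F_u = 450 MPa): end bolts L_c = 55 − 27/2 = 41.5, R_n = min(1.2×41.5×6×450, 2.4×24×6×450) = 134.46 kN/bolt; interior L_c = 89 − 27 = 62, R_n = 155.52 kN/bolt. φR_n = 0.75 × (2×134.46 + 4×155.52) = 668.3 kN.
Tension rupture (net): A_n = (158 − 2×29)×6 = 600 mm² (U = 1.0, A_e = A_n). φR_n = 0.75 × 450 × 600 = 202.5 kN.
Block shear: shear path 2×[55+2×89] = 2×233 mm, A_gv = 2796, A_nv = 2×(233 − 2.5×29)×6 = 1926 mm²; tension across gage: (65 − 1×29)×6 = 216 mm². R_n = min(0.6×450×1926, 0.6×345×2796) + 1.0×450×216 = min(520.02, 578.77) + 97.2 = 617.22 kN. φR_n = 0.75 × 617.22 = 462.9 kN.
Tension yield (gross): A_g = 158×6 = 948 mm². φR_n = 0.90 × 345 × 948 = 294.4 kN.
Governing: min(954.8, 668.3, 202.5, 462.9, 294.4) = 202.5 kN → net-section rupture.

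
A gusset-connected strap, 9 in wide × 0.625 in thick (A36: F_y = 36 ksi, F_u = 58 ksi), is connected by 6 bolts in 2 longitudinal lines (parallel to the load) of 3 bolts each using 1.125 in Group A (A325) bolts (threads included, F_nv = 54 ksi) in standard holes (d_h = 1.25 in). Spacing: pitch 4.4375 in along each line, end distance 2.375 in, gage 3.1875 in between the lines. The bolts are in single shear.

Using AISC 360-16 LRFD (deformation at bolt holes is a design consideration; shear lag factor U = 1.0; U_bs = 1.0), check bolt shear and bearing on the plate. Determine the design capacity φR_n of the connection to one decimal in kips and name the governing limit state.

Bolt shear: A_b = π(1.125)²/4 = 0.99402 in². φR_n = 0.75 × 54 × 0.99402 × 6 × 1 = 241.5 kips.
Bearing (0.625 in plate, F_u = 58 ksi): end bolts L_c = 2.375 − 1.25/2 = 1.75, R_n = min(1.2×1.75×0.625×58, 2.4×1.125×0.625×58) = 76.125 kips/bolt; interior L_c = 4.4375 − 1.25 = 3.1875, R_n = 97.875 kips/bolt. φR_n = 0.75 × (2×76.125 + 4×97.875) = 407.8 kips.
Governing: min(241.5, 407.8) = 241.5 kips → bolt shear.

241.5 kips (bolt shear governs)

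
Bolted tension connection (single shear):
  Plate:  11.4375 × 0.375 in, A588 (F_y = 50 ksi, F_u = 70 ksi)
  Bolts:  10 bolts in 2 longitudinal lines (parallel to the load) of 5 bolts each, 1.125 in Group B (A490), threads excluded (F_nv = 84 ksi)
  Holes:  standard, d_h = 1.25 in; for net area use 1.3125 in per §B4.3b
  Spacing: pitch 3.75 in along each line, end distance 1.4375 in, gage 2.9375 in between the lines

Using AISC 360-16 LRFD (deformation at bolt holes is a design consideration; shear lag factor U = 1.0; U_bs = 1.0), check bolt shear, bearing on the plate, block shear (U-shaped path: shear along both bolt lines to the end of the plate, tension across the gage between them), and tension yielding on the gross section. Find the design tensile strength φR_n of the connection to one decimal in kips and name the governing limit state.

193.0 kips (gross-section yield governs)

Bolt shear: A_b = π(1.125)²/4 = 0.99402 in². φR_n = 0.75 × 84 × 0.99402 × 10 × 1 = 626.2 kips.
Bearing (0.375 in plate, F_u = 70 ksi): end bolts L_c = 1.4375 − 1.25/2 = 0.8125, R_n = min(1.2×0.8125×0.375×70, 2.4×1.125×0.375×70) = 25.594 kips/bolt; interior L_c = 3.75 − 1.25 = 2.5, R_n = 70.875 kips/bolt. φR_n = 0.75 × (2×25.594 + 8×70.875) = 463.6 kips.
Block shear: shear path 2×[1.4375+4×3.75] = 2×16.4375 in, A_gv = 12.328, A_nv = 2×(16.4375 − 4.5×1.3125)×0.375 = 7.8984 in²; tension across gage: (2.9375 − 1×1.3125)×0.375 = 0.60938 in². R_n = min(0.6×70×7.8984, 0.6×50×12.328) + 1.0×70×0.60938 = min(331.73, 369.84) + 42.657 = 374.39 kips. φR_n = 0.75 × 374.39 = 280.8 kips.
Tension yield (gross): A_g = 11.4375×0.375 = 4.2891 in². φR_n = 0.90 × 50 × 4.2891 = 193.0 kips.
Governing: min(626.2, 463.6, 280.8, 193.0) = 193.0 kips → gross-section yield.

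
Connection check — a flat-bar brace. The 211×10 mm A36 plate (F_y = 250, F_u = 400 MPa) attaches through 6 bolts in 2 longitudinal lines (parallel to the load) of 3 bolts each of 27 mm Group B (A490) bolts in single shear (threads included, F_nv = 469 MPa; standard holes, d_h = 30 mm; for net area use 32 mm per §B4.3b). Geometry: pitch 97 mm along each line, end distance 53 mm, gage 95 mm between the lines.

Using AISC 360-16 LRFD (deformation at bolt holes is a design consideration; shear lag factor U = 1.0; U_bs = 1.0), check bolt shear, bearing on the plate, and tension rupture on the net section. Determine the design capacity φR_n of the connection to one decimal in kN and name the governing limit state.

Bolt shear: A_b = π(27)²/4 = 572.56 mm². φR_n = 0.75 × 469 × 572.56 × 6 × 1 = 1208.4 kN.
Bearing (10 mm plate, F_u = 400 MPa): end bolts L_c = 53 − 30/2 = 38, R_n = min(1.2×38×10×400, 2.4×27×10×400) = 182.4 kN/bolt; interior L_c = 97 − 30 = 67, R_n = 259.2 kN/bolt. φR_n = 0.75 × (2×182.4 + 4×259.2) = 1051.2 kN.
Tension rupture (net): A_n = (211 − 2×32)×10 = 1470 mm² (U = 1.0, A_e = A_n). φR_n = 0.75 × 400 × 1470 = 441.0 kN.
Governing: min(1208.4, 1051.2, 441.0) = 441.0 kN → net-section rupture.

441.0 kN (net-section rupture governs)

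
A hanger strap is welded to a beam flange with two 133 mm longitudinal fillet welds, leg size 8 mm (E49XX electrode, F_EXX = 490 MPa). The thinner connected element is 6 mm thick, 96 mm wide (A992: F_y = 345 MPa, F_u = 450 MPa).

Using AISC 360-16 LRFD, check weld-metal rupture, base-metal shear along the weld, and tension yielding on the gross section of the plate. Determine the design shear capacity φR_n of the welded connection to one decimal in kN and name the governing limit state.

178.8 kN (gross-section yield governs)

Weld metal: throat = 0.707×8 = 5.656 mm, L = 2×133 = 266 mm. φR_n = 0.75 × 0.6 × 490 × 5.656 × 266 = 331.7 kN.
Base metal shear (6 mm plate): yield φR_n = 1.0×0.6×345×6×266 = 330.4 kN; rupture φR_n = 0.75×0.6×450×6×266 = 323.2 kN; take 323.2 kN (rupture).
Tension yield (gross): A_g = 96×6 = 576 mm². φR_n = 0.90 × 345 × 576 = 178.8 kN.
Governing: min(331.7, 323.2, 178.8) = 178.8 kN → gross-section yield.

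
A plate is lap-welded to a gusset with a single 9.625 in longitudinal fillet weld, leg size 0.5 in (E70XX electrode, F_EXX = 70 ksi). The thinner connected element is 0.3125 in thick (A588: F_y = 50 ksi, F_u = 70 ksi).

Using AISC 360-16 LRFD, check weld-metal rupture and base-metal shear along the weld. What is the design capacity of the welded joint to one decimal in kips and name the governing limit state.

Weld metal: throat = 0.707×0.5 = 0.3535 in, L = 9.625 in. φR_n = 0.75 × 0.6 × 70 × 0.3535 × 9.625 = 107.2 kips.
Base metal shear (0.3125 in plate): yield φR_n = 1.0×0.6×50×0.3125×9.625 = 90.2 kips; rupture φR_n = 0.75×0.6×70×0.3125×9.625 = 94.7 kips; take 90.2 kips (yield).
Governing: min(107.2, 90.2) = 90.2 kips → base-metal shear.

90.2 kips (base-metal shear governs)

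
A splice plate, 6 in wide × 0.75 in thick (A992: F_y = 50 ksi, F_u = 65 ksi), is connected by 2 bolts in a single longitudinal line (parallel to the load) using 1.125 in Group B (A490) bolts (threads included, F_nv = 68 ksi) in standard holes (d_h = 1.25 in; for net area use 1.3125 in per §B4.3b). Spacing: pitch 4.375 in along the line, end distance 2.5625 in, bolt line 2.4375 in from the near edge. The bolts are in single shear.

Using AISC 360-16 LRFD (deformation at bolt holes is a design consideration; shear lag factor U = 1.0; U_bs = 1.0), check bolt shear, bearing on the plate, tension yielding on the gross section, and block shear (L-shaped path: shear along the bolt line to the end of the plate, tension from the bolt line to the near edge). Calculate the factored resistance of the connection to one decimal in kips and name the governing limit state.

101.4 kips (bolt shear governs)

Bolt shear: A_b = π(1.125)²/4 = 0.99402 in². φR_n = 0.75 × 68 × 0.99402 × 2 × 1 = 101.4 kips.
Bearing (0.75 in plate, F_u = 65 ksi): end bolts L_c = 2.5625 − 1.25/2 = 1.9375, R_n = min(1.2×1.9375×0.75×65, 2.4×1.125×0.75×65) = 113.34 kips/bolt; interior L_c = 4.375 − 1.25 = 3.125, R_n = 131.63 kips/bolt. φR_n = 0.75 × (1×113.34 + 1×131.63) = 183.7 kips.
Tension yield (gross): A_g = 6×0.75 = 4.5 in². φR_n = 0.90 × 50 × 4.5 = 202.5 kips.
Block shear: shear path 1×[2.5625+1×4.375] = 1×6.9375 in, A_gv = 5.2031, A_nv = 1×(6.9375 − 1.5×1.3125)×0.75 = 3.7266 in²; tension to near edge: (2.4375 − 0.5×1.3125)×0.75 = 1.3359 in². R_n = min(0.6×65×3.7266, 0.6×50×5.2031) + 1.0×65×1.3359 = min(145.34, 156.09) + 86.834 = 232.17 kips. φR_n = 0.75 × 232.17 = 174.1 kips.
Governing: min(101.4, 183.7, 202.5, 174.1) = 101.4 kips → bolt shear.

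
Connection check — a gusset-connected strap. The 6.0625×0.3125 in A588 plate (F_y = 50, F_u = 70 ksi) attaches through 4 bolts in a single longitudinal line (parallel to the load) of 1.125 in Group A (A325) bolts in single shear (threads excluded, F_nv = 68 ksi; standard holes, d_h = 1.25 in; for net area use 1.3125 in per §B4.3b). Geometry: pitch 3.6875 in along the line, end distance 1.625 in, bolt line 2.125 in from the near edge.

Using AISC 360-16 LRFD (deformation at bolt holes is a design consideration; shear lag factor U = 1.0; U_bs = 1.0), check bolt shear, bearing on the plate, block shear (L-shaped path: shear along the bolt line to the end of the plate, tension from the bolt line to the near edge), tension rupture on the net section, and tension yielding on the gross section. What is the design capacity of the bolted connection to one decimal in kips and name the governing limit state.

Bolt shear: A_b = π(1.125)²/4 = 0.99402 in². φR_n = 0.75 × 68 × 0.99402 × 4 × 1 = 202.8 kips.
Bearing (0.3125 in plate, F_u = 70 ksi): end bolts L_c = 1.625 − 1.25/2 = 1, R_n = min(1.2×1×0.3125×70, 2.4×1.125×0.3125×70) = 26.25 kips/bolt; interior L_c = 3.6875 − 1.25 = 2.4375, R_n = 59.063 kips/bolt. φR_n = 0.75 × (1×26.25 + 3×59.063) = 152.6 kips.
Block shear: shear path 1×[1.625+3×3.6875] = 1×12.6875 in, A_gv = 3.9648, A_nv = 1×(12.6875 − 3.5×1.3125)×0.3125 = 2.5293 in²; tension to near edge: (2.125 − 0.5×1.3125)×0.3125 = 0.45898 in². R_n = min(0.6×70×2.5293, 0.6×50×3.9648) + 1.0×70×0.45898 = min(106.23, 118.94) + 32.129 = 138.36 kips. φR_n = 0.75 × 138.36 = 103.8 kips.
Tension rupture (net): A_n = (6.0625 − 1×1.3125)×0.3125 = 1.4844 in² (U = 1.0, A_e = A_n). φR_n = 0.75 × 70 × 1.4844 = 77.9 kips.
Tension yield (gross): A_g = 6.0625×0.3125 = 1.8945 in². φR_n = 0.90 × 50 × 1.8945 = 85.3 kips.
Governing: min(202.8, 152.6, 103.8, 77.9, 85.3) = 77.9 kips → net-section rupture.

77.9 kips (net-section rupture governs)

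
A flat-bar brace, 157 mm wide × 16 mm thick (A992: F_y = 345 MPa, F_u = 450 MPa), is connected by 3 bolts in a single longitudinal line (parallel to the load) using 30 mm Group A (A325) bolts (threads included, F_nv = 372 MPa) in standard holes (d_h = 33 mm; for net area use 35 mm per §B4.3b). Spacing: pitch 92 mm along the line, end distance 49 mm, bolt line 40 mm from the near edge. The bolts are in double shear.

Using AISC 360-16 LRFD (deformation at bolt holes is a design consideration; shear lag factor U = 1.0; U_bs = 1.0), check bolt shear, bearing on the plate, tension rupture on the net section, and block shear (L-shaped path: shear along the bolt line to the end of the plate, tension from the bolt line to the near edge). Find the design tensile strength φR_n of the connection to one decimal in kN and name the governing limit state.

592.9 kN (block shear governs)

Bolt shear: A_b = π(30)²/4 = 706.86 mm². φR_n = 0.75 × 372 × 706.86 × 3 × 2 = 1183.3 kN.
Bearing (16 mm plate, F_u = 450 MPa): end bolts L_c = 49 − 33/2 = 32.5, R_n = min(1.2×32.5×16×450, 2.4×30×16×450) = 280.8 kN/bolt; interior L_c = 92 − 33 = 59, R_n = 509.76 kN/bolt. φR_n = 0.75 × (1×280.8 + 2×509.76) = 975.2 kN.
Tension rupture (net): A_n = (157 − 1×35)×16 = 1952 mm² (U = 1.0, A_e = A_n). φR_n = 0.75 × 450 × 1952 = 658.8 kN.
Block shear: shear path 1×[49+2×92] = 1×233 mm, A_gv = 3728, A_nv = 1×(233 − 2.5×35)×16 = 2328 mm²; tension to near edge: (40 − 0.5×35)×16 = 360 mm². R_n = min(0.6×450×2328, 0.6×345×3728) + 1.0×450×360 = min(628.56, 771.7) + 162 = 790.56 kN. φR_n = 0.75 × 790.56 = 592.9 kN.
Governing: min(1183.3, 975.2, 658.8, 592.9) = 592.9 kN → block shear.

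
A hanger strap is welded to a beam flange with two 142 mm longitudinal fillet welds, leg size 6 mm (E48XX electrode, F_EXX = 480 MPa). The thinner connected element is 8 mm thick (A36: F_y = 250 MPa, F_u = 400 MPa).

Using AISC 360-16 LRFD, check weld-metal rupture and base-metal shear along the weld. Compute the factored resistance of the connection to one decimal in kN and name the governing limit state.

260.2 kN (weld metal governs)

Weld metal: throat = 0.707×6 = 4.242 mm, L = 2×142 = 284 mm. φR_n = 0.75 × 0.6 × 480 × 4.242 × 284 = 260.2 kN.
Base metal shear (8 mm plate): yield φR_n = 1.0×0.6×250×8×284 = 340.8 kN; rupture φR_n = 0.75×0.6×400×8×284 = 409.0 kN; take 340.8 kN (yield).
Governing: min(260.2, 340.8) = 260.2 kN → weld metal.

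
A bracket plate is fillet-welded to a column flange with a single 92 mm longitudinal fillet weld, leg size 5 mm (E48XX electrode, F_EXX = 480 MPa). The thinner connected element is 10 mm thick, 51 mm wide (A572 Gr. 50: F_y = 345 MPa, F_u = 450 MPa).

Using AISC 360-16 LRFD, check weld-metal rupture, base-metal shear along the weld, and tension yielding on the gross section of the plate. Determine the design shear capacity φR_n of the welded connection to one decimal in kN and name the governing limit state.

Weld metal: throat = 0.707×5 = 3.535 mm, L = 92 mm. φR_n = 0.75 × 0.6 × 480 × 3.535 × 92 = 70.2 kN.
Base metal shear (10 mm plate): yield φR_n = 1.0×0.6×345×10×92 = 190.4 kN; rupture φR_n = 0.75×0.6×450×10×92 = 186.3 kN; take 186.3 kN (rupture).
Tension yield (gross): A_g = 51×10 = 510 mm². φR_n = 0.90 × 345 × 510 = 158.4 kN.
Governing: min(70.2, 186.3, 158.4) = 70.2 kN → weld metal.

70.2 kN (weld metal governs)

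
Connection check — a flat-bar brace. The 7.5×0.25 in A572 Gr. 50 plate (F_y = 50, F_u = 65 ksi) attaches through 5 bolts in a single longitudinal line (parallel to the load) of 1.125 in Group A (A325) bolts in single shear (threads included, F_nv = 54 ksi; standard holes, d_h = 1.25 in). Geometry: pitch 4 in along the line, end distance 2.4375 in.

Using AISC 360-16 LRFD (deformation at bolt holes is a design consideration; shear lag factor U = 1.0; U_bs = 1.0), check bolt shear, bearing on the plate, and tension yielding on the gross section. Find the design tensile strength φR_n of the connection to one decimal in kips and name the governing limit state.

Bolt shear: A_b = π(1.125)²/4 = 0.99402 in². φR_n = 0.75 × 54 × 0.99402 × 5 × 1 = 201.3 kips.
Bearing (0.25 in plate, F_u = 65 ksi): end bolts L_c = 2.4375 − 1.25/2 = 1.8125, R_n = min(1.2×1.8125×0.25×65, 2.4×1.125×0.25×65) = 35.344 kips/bolt; interior L_c = 4 − 1.25 = 2.75, R_n = 43.875 kips/bolt. φR_n = 0.75 × (1×35.344 + 4×43.875) = 158.1 kips.
Tension yield (gross): A_g = 7.5×0.25 = 1.875 in². φR_n = 0.90 × 50 × 1.875 = 84.4 kips.
Governing: min(201.3, 158.1, 84.4) = 84.4 kips → gross-section yield.

84.4 kips (gross-section yield governs)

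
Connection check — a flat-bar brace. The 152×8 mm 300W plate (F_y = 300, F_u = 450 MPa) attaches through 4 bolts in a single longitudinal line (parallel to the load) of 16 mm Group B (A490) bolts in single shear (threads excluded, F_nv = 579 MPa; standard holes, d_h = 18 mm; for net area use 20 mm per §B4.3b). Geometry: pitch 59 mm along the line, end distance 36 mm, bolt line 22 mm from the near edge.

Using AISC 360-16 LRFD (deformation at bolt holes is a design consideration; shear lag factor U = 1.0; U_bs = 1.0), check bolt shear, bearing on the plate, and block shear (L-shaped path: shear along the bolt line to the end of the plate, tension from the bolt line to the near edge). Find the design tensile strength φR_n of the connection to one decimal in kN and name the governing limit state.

Bolt shear: A_b = π(16)²/4 = 201.06 mm². φR_n = 0.75 × 579 × 201.06 × 4 × 1 = 349.2 kN.
Bearing (8 mm plate, F_u = 450 MPa): end bolts L_c = 36 − 18/2 = 27, R_n = min(1.2×27×8×450, 2.4×16×8×450) = 116.64 kN/bolt; interior L_c = 59 − 18 = 41, R_n = 138.24 kN/bolt. φR_n = 0.75 × (1×116.64 + 3×138.24) = 398.5 kN.
Block shear: shear path 1×[36+3×59] = 1×213 mm, A_gv = 1704, A_nv = 1×(213 − 3.5×20)×8 = 1144 mm²; tension to near edge: (22 − 0.5×20)×8 = 96 mm². R_n = min(0.6×450×1144, 0.6×300×1704) + 1.0×450×96 = min(308.88, 306.72) + 43.2 = 349.92 kN. φR_n = 0.75 × 349.92 = 262.4 kN.
Governing: min(349.2, 398.5, 262.4) = 262.4 kN → block shear.

262.4 kN (block shear governs)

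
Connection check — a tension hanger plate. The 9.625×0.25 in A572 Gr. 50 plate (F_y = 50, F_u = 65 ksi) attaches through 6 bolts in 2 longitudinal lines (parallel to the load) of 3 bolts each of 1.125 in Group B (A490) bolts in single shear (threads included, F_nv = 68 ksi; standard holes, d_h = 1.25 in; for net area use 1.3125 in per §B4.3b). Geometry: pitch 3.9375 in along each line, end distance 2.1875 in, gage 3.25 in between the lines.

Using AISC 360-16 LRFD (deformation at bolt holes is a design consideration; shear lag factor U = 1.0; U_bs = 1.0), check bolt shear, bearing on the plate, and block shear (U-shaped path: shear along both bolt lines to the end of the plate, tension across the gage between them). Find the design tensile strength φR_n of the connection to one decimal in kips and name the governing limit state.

122.8 kips (block shear governs)

Bolt shear: A_b = π(1.125)²/4 = 0.99402 in². φR_n = 0.75 × 68 × 0.99402 × 6 × 1 = 304.2 kips.
Bearing (0.25 in plate, F_u = 65 ksi): end bolts L_c = 2.1875 − 1.25/2 = 1.5625, R_n = min(1.2×1.5625×0.25×65, 2.4×1.125×0.25×65) = 30.469 kips/bolt; interior L_c = 3.9375 − 1.25 = 2.6875, R_n = 43.875 kips/bolt. φR_n = 0.75 × (2×30.469 + 4×43.875) = 177.3 kips.
Block shear: shear path 2×[2.1875+2×3.9375] = 2×10.0625 in, A_gv = 5.0313, A_nv = 2×(10.0625 − 2.5×1.3125)×0.25 = 3.3906 in²; tension across gage: (3.25 − 1×1.3125)×0.25 = 0.48438 in². R_n = min(0.6×65×3.3906, 0.6×50×5.0313) + 1.0×65×0.48438 = min(132.23, 150.94) + 31.485 = 163.72 kips. φR_n = 0.75 × 163.72 = 122.8 kips.
Governing: min(304.2, 177.3, 122.8) = 122.8 kips → block shear.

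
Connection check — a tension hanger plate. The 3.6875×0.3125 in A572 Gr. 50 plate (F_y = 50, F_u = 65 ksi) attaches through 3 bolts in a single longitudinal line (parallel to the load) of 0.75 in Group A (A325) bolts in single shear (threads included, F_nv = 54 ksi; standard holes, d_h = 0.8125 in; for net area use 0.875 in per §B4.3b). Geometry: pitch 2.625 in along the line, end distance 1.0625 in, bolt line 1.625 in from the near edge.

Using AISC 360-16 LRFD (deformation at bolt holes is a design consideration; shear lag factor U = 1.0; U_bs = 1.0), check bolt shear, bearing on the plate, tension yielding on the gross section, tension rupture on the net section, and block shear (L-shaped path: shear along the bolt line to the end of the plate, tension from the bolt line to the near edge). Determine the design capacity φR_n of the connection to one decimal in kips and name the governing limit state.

Bolt shear: A_b = π(0.75)²/4 = 0.44179 in². φR_n = 0.75 × 54 × 0.44179 × 3 × 1 = 53.7 kips.
Bearing (0.3125 in plate, F_u = 65 ksi): end bolts L_c = 1.0625 − 0.8125/2 = 0.65625, R_n = min(1.2×0.65625×0.3125×65, 2.4×0.75×0.3125×65) = 15.996 kips/bolt; interior L_c = 2.625 − 0.8125 = 1.8125, R_n = 36.563 kips/bolt. φR_n = 0.75 × (1×15.996 + 2×36.563) = 66.8 kips.
Tension yield (gross): A_g = 3.6875×0.3125 = 1.1523 in². φR_n = 0.90 × 50 × 1.1523 = 51.9 kips.
Tension rupture (net): A_n = (3.6875 − 1×0.875)×0.3125 = 0.87891 in² (U = 1.0, A_e = A_n). φR_n = 0.75 × 65 × 0.87891 = 42.8 kips.
Block shear: shear path 1×[1.0625+2×2.625] = 1×6.3125 in, A_gv = 1.9727, A_nv = 1×(6.3125 − 2.5×0.875)×0.3125 = 1.2891 in²; tension to near edge: (1.625 − 0.5×0.875)×0.3125 = 0.37109 in². R_n = min(0.6×65×1.2891, 0.6×50×1.9727) + 1.0×65×0.37109 = min(50.275, 59.181) + 24.121 = 74.396 kips. φR_n = 0.75 × 74.396 = 55.8 kips.
Governing: min(53.7, 66.8, 51.9, 42.8, 55.8) = 42.8 kips → net-section rupture.

42.8 kips (net-section rupture governs)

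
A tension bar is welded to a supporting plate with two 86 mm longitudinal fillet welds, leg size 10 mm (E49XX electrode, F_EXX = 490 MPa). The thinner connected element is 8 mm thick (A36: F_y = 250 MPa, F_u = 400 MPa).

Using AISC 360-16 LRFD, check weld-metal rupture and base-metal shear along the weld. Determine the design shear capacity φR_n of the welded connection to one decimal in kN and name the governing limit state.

Weld metal: throat = 0.707×10 = 7.07 mm, L = 2×86 = 172 mm. φR_n = 0.75 × 0.6 × 490 × 7.07 × 172 = 268.1 kN.
Base metal shear (8 mm plate): yield φR_n = 1.0×0.6×250×8×172 = 206.4 kN; rupture φR_n = 0.75×0.6×400×8×172 = 247.7 kN; take 206.4 kN (yield).
Governing: min(268.1, 206.4) = 206.4 kN → base-metal shear.

206.4 kN (base-metal shear governs)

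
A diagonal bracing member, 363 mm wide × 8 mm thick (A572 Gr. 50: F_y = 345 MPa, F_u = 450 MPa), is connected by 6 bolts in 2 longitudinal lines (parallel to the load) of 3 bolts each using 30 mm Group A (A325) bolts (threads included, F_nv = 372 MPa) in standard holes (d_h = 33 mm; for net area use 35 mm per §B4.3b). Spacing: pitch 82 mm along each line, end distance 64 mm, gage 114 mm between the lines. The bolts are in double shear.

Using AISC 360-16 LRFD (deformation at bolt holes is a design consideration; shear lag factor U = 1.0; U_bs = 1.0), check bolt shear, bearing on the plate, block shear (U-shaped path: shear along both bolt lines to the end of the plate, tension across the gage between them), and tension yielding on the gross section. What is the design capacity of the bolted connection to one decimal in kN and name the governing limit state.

668.5 kN (block shear governs)

Bolt shear: A_b = π(30)²/4 = 706.86 mm². φR_n = 0.75 × 372 × 706.86 × 6 × 2 = 2366.6 kN.
Bearing (8 mm plate, F_u = 450 MPa): end bolts L_c = 64 − 33/2 = 47.5, R_n = min(1.2×47.5×8×450, 2.4×30×8×450) = 205.2 kN/bolt; interior L_c = 82 − 33 = 49, R_n = 211.68 kN/bolt. φR_n = 0.75 × (2×205.2 + 4×211.68) = 942.8 kN.
Block shear: shear path 2×[64+2×82] = 2×228 mm, A_gv = 3648, A_nv = 2×(228 − 2.5×35)×8 = 2248 mm²; tension across gage: (114 − 1×35)×8 = 632 mm². R_n = min(0.6×450×2248, 0.6×345×3648) + 1.0×450×632 = min(606.96, 755.14) + 284.4 = 891.36 kN. φR_n = 0.75 × 891.36 = 668.5 kN.
Tension yield (gross): A_g = 363×8 = 2904 mm². φR_n = 0.90 × 345 × 2904 = 901.7 kN.
Governing: min(2366.6, 942.8, 668.5, 901.7) = 668.5 kN → block shear.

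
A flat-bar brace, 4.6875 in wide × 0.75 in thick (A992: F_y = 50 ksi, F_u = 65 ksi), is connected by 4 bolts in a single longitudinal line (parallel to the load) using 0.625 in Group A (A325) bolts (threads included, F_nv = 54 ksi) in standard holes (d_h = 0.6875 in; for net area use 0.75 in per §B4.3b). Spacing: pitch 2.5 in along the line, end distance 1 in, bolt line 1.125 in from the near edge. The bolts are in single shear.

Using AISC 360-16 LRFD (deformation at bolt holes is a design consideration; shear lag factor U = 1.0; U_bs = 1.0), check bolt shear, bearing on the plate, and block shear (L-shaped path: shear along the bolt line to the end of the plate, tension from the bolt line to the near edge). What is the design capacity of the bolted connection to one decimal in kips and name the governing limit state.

49.7 kips (bolt shear governs)

Bolt shear: A_b = π(0.625)²/4 = 0.3068 in². φR_n = 0.75 × 54 × 0.3068 × 4 × 1 = 49.7 kips.
Bearing (0.75 in plate, F_u = 65 ksi): end bolts L_c = 1 − 0.6875/2 = 0.65625, R_n = min(1.2×0.65625×0.75×65, 2.4×0.625×0.75×65) = 38.391 kips/bolt; interior L_c = 2.5 − 0.6875 = 1.8125, R_n = 73.125 kips/bolt. φR_n = 0.75 × (1×38.391 + 3×73.125) = 193.3 kips.
Block shear: shear path 1×[1+3×2.5] = 1×8.5 in, A_gv = 6.375, A_nv = 1×(8.5 − 3.5×0.75)×0.75 = 4.4063 in²; tension to near edge: (1.125 − 0.5×0.75)×0.75 = 0.5625 in². R_n = min(0.6×65×4.4063, 0.6×50×6.375) + 1.0×65×0.5625 = min(171.85, 191.25) + 36.563 = 208.41 kips. φR_n = 0.75 × 208.41 = 156.3 kips.
Governing: min(49.7, 193.3, 156.3) = 49.7 kips → bolt shear.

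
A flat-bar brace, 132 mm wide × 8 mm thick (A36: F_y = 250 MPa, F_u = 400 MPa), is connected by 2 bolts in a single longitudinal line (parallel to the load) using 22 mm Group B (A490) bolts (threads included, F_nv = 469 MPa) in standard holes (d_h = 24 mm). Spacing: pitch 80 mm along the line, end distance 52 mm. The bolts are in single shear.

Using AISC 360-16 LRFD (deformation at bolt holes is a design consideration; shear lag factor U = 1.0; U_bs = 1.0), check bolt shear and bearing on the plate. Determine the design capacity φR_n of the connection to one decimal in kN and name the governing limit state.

241.9 kN (bearing governs)

Bolt shear: A_b = π(22)²/4 = 380.13 mm². φR_n = 0.75 × 469 × 380.13 × 2 × 1 = 267.4 kN.
Bearing (8 mm plate, F_u = 400 MPa): end bolts L_c = 52 − 24/2 = 40, R_n = min(1.2×40×8×400, 2.4×22×8×400) = 153.6 kN/bolt; interior L_c = 80 − 24 = 56, R_n = 168.96 kN/bolt. φR_n = 0.75 × (1×153.6 + 1×168.96) = 241.9 kN.
Governing: min(267.4, 241.9) = 241.9 kN → bearing.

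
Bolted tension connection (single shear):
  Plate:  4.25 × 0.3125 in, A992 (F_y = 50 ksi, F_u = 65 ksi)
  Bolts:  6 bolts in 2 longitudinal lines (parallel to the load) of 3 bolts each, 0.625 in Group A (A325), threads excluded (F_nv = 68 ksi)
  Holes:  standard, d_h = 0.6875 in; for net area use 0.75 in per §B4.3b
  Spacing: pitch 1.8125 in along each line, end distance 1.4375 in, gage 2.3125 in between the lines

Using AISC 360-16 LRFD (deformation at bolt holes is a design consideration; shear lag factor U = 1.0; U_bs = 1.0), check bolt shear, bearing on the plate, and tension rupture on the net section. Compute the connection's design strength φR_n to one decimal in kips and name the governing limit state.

Bolt shear: A_b = π(0.625)²/4 = 0.3068 in². φR_n = 0.75 × 68 × 0.3068 × 6 × 1 = 93.9 kips.
Bearing (0.3125 in plate, F_u = 65 ksi): end bolts L_c = 1.4375 − 0.6875/2 = 1.09375, R_n = min(1.2×1.09375×0.3125×65, 2.4×0.625×0.3125×65) = 26.66 kips/bolt; interior L_c = 1.8125 − 0.6875 = 1.125, R_n = 27.422 kips/bolt. φR_n = 0.75 × (2×26.66 + 4×27.422) = 122.3 kips.
Tension rupture (net): A_n = (4.25 − 2×0.75)×0.3125 = 0.85938 in² (U = 1.0, A_e = A_n). φR_n = 0.75 × 65 × 0.85938 = 41.9 kips.
Governing: min(93.9, 122.3, 41.9) = 41.9 kips → net-section rupture.

41.9 kips (net-section rupture governs)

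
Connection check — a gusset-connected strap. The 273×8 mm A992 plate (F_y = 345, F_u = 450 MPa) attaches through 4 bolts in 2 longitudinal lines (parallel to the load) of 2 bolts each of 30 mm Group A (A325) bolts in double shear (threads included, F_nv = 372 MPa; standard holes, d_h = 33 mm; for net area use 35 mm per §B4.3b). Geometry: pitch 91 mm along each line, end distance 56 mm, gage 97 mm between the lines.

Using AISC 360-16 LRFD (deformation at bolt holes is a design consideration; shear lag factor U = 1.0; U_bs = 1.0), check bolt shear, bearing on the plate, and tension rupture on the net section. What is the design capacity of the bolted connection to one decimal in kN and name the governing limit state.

Bolt shear: A_b = π(30)²/4 = 706.86 mm². φR_n = 0.75 × 372 × 706.86 × 4 × 2 = 1577.7 kN.
Bearing (8 mm plate, F_u = 450 MPa): end bolts L_c = 56 − 33/2 = 39.5, R_n = min(1.2×39.5×8×450, 2.4×30×8×450) = 170.64 kN/bolt; interior L_c = 91 − 33 = 58, R_n = 250.56 kN/bolt. φR_n = 0.75 × (2×170.64 + 2×250.56) = 631.8 kN.
Tension rupture (net): A_n = (273 − 2×35)×8 = 1624 mm² (U = 1.0, A_e = A_n). φR_n = 0.75 × 450 × 1624 = 548.1 kN.
Governing: min(1577.7, 631.8, 548.1) = 548.1 kN → net-section rupture.

548.1 kN (net-section rupture governs)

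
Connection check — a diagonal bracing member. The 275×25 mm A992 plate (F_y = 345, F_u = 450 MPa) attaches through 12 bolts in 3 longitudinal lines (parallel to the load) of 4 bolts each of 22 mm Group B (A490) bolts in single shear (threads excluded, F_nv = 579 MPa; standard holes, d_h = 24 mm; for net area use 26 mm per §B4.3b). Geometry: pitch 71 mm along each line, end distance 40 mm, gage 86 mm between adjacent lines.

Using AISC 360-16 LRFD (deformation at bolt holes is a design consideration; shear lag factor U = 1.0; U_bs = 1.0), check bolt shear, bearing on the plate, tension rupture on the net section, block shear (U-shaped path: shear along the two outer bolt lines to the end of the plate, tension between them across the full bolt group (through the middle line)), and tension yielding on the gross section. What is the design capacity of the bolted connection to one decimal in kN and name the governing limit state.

1662.2 kN (net-section rupture governs)

Bolt shear: A_b = π(22)²/4 = 380.13 mm². φR_n = 0.75 × 579 × 380.13 × 12 × 1 = 1980.9 kN.
Bearing (25 mm plate, F_u = 450 MPa): end bolts L_c = 40 − 24/2 = 28, R_n = min(1.2×28×25×450, 2.4×22×25×450) = 378 kN/bolt; interior L_c = 71 − 24 = 47, R_n = 594 kN/bolt. φR_n = 0.75 × (3×378 + 9×594) = 4860.0 kN.
Tension rupture (net): A_n = (275 − 3×26)×25 = 4925 mm² (U = 1.0, A_e = A_n). φR_n = 0.75 × 450 × 4925 = 1662.2 kN.
Block shear: shear path 2×[40+3×71] = 2×253 mm, A_gv = 12650, A_nv = 2×(253 − 3.5×26)×25 = 8100 mm²; tension across gage: (172 − 2×26)×25 = 3000 mm². R_n = min(0.6×450×8100, 0.6×345×12650) + 1.0×450×3000 = min(2187, 2618.6) + 1350 = 3537 kN. φR_n = 0.75 × 3537 = 2652.8 kN.
Tension yield (gross): A_g = 275×25 = 6875 mm². φR_n = 0.90 × 345 × 6875 = 2134.7 kN.
Governing: min(1980.9, 4860.0, 1662.2, 2652.8, 2134.7) = 1662.2 kN → net-section rupture.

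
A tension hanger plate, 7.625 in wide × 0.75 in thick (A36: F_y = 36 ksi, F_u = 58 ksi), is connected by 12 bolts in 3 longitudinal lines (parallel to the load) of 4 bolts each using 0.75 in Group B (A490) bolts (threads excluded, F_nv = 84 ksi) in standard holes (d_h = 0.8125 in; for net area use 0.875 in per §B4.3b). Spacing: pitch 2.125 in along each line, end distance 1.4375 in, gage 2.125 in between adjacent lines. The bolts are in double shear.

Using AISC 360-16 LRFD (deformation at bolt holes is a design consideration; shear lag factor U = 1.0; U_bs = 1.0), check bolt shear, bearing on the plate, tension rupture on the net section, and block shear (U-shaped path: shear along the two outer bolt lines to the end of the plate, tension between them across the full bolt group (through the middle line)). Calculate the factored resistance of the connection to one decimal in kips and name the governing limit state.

Bolt shear: A_b = π(0.75)²/4 = 0.44179 in². φR_n = 0.75 × 84 × 0.44179 × 12 × 2 = 668.0 kips.
Bearing (0.75 in plate, F_u = 58 ksi): end bolts L_c = 1.4375 − 0.8125/2 = 1.03125, R_n = min(1.2×1.03125×0.75×58, 2.4×0.75×0.75×58) = 53.831 kips/bolt; interior L_c = 2.125 − 0.8125 = 1.3125, R_n = 68.513 kips/bolt. φR_n = 0.75 × (3×53.831 + 9×68.513) = 583.6 kips.
Tension rupture (net): A_n = (7.625 − 3×0.875)×0.75 = 3.75 in² (U = 1.0, A_e = A_n). φR_n = 0.75 × 58 × 3.75 = 163.1 kips.
Block shear: shear path 2×[1.4375+3×2.125] = 2×7.8125 in, A_gv = 11.719, A_nv = 2×(7.8125 − 3.5×0.875)×0.75 = 7.125 in²; tension across gage: (4.25 − 2×0.875)×0.75 = 1.875 in². R_n = min(0.6×58×7.125, 0.6×36×11.719) + 1.0×58×1.875 = min(247.95, 253.13) + 108.75 = 356.7 kips. φR_n = 0.75 × 356.7 = 267.5 kips.
Governing: min(668.0, 583.6, 163.1, 267.5) = 163.1 kips → net-section rupture.

163.1 kips (net-section rupture governs)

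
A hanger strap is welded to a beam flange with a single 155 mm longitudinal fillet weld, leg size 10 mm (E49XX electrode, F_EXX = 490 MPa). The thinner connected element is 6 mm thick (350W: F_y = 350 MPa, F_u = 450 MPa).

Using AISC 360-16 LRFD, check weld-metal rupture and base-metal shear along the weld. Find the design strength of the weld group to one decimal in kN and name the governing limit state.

Weld metal: throat = 0.707×10 = 7.07 mm, L = 155 mm. φR_n = 0.75 × 0.6 × 490 × 7.07 × 155 = 241.6 kN.
Base metal shear (6 mm plate): yield φR_n = 1.0×0.6×350×6×155 = 195.3 kN; rupture φR_n = 0.75×0.6×450×6×155 = 188.3 kN; take 188.3 kN (rupture).
Governing: min(241.6, 188.3) = 188.3 kN → base-metal shear.

188.3 kN (base-metal shear governs)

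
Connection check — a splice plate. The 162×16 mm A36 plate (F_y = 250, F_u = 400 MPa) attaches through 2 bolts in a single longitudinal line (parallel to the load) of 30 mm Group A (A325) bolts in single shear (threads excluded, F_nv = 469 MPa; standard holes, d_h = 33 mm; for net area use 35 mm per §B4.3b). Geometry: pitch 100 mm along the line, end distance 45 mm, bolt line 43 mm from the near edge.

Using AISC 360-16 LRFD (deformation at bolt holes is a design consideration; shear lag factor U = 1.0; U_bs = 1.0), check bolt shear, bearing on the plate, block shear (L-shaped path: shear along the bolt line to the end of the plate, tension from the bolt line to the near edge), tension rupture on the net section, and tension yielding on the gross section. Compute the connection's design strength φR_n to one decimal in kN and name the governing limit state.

383.4 kN (block shear governs)

Bolt shear: A_b = π(30)²/4 = 706.86 mm². φR_n = 0.75 × 469 × 706.86 × 2 × 1 = 497.3 kN.
Bearing (16 mm plate, F_u = 400 MPa): end bolts L_c = 45 − 33/2 = 28.5, R_n = min(1.2×28.5×16×400, 2.4×30×16×400) = 218.88 kN/bolt; interior L_c = 100 − 33 = 67, R_n = 460.8 kN/bolt. φR_n = 0.75 × (1×218.88 + 1×460.8) = 509.8 kN.
Block shear: shear path 1×[45+1×100] = 1×145 mm, A_gv = 2320, A_nv = 1×(145 − 1.5×35)×16 = 1480 mm²; tension to near edge: (43 − 0.5×35)×16 = 408 mm². R_n = min(0.6×400×1480, 0.6×250×2320) + 1.0×400×408 = min(355.2, 348) + 163.2 = 511.2 kN. φR_n = 0.75 × 511.2 = 383.4 kN.
Tension rupture (net): A_n = (162 − 1×35)×16 = 2032 mm² (U = 1.0, A_e = A_n). φR_n = 0.75 × 400 × 2032 = 609.6 kN.
Tension yield (gross): A_g = 162×16 = 2592 mm². φR_n = 0.90 × 250 × 2592 = 583.2 kN.
Governing: min(497.3, 509.8, 383.4, 609.6, 583.2) = 383.4 kN → block shear.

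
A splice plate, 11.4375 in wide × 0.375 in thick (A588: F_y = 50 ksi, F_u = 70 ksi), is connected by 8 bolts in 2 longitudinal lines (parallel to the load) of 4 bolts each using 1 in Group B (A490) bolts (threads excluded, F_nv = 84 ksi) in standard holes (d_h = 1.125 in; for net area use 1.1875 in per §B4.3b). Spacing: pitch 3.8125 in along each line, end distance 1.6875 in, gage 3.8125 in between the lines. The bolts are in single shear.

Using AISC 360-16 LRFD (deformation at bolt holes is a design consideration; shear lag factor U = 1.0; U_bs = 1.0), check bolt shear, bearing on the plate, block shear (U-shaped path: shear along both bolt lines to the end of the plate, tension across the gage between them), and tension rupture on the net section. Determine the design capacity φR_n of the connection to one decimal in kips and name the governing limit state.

178.4 kips (net-section rupture governs)

Bolt shear: A_b = π(1)²/4 = 0.7854 in². φR_n = 0.75 × 84 × 0.7854 × 8 × 1 = 395.8 kips.
Bearing (0.375 in plate, F_u = 70 ksi): end bolts L_c = 1.6875 − 1.125/2 = 1.125, R_n = min(1.2×1.125×0.375×70, 2.4×1×0.375×70) = 35.438 kips/bolt; interior L_c = 3.8125 − 1.125 = 2.6875, R_n = 63 kips/bolt. φR_n = 0.75 × (2×35.438 + 6×63) = 336.7 kips.
Block shear: shear path 2×[1.6875+3×3.8125] = 2×13.125 in, A_gv = 9.8438, A_nv = 2×(13.125 − 3.5×1.1875)×0.375 = 6.7266 in²; tension across gage: (3.8125 − 1×1.1875)×0.375 = 0.98438 in². R_n = min(0.6×70×6.7266, 0.6×50×9.8438) + 1.0×70×0.98438 = min(282.52, 295.31) + 68.907 = 351.43 kips. φR_n = 0.75 × 351.43 = 263.6 kips.
Tension rupture (net): A_n = (11.4375 − 2×1.1875)×0.375 = 3.3984 in² (U = 1.0, A_e = A_n). φR_n = 0.75 × 70 × 3.3984 = 178.4 kips.
Governing: min(395.8, 336.7, 263.6, 178.4) = 178.4 kips → net-section rupture.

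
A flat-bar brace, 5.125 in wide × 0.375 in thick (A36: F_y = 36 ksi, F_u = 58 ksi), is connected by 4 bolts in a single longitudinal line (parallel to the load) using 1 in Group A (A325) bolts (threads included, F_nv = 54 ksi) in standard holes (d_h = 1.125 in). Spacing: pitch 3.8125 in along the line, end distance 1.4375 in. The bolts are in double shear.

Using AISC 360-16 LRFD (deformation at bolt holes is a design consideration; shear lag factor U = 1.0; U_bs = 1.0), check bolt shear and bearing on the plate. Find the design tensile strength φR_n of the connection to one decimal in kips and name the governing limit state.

Bolt shear: A_b = π(1)²/4 = 0.7854 in². φR_n = 0.75 × 54 × 0.7854 × 4 × 2 = 254.5 kips.
Bearing (0.375 in plate, F_u = 58 ksi): end bolts L_c = 1.4375 − 1.125/2 = 0.875, R_n = min(1.2×0.875×0.375×58, 2.4×1×0.375×58) = 22.838 kips/bolt; interior L_c = 3.8125 − 1.125 = 2.6875, R_n = 52.2 kips/bolt. φR_n = 0.75 × (1×22.838 + 3×52.2) = 134.6 kips.
Governing: min(254.5, 134.6) = 134.6 kips → bearing.

134.6 kips (bearing governs)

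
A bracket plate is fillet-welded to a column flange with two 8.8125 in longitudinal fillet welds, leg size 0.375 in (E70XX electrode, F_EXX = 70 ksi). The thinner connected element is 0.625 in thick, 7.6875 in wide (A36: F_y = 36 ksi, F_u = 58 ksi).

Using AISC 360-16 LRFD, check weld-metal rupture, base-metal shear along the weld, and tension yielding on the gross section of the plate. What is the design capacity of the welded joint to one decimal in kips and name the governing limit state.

147.2 kips (weld metal governs)

Weld metal: throat = 0.707×0.375 = 0.26513 in, L = 2×8.8125 = 17.625 in. φR_n = 0.75 × 0.6 × 70 × 0.26513 × 17.625 = 147.2 kips.
Base metal shear (0.625 in plate): yield φR_n = 1.0×0.6×36×0.625×17.625 = 237.9 kips; rupture φR_n = 0.75×0.6×58×0.625×17.625 = 287.5 kips; take 237.9 kips (yield).
Tension yield (gross): A_g = 7.6875×0.625 = 4.8047 in². φR_n = 0.90 × 36 × 4.8047 = 155.7 kips.
Governing: min(147.2, 237.9, 155.7) = 147.2 kips → weld metal.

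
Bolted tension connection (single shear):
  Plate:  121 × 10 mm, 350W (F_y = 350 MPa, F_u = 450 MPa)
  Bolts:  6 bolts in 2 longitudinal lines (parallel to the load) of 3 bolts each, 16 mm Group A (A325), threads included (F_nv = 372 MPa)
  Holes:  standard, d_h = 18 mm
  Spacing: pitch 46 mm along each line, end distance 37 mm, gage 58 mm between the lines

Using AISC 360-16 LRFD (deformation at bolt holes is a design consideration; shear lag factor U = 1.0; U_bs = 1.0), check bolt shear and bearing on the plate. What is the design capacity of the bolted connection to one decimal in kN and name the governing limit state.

336.6 kN (bolt shear governs)

Bolt shear: A_b = π(16)²/4 = 201.06 mm². φR_n = 0.75 × 372 × 201.06 × 6 × 1 = 336.6 kN.
Bearing (10 mm plate, F_u = 450 MPa): end bolts L_c = 37 − 18/2 = 28, R_n = min(1.2×28×10×450, 2.4×16×10×450) = 151.2 kN/bolt; interior L_c = 46 − 18 = 28, R_n = 151.2 kN/bolt. φR_n = 0.75 × (2×151.2 + 4×151.2) = 680.4 kN.
Governing: min(336.6, 680.4) = 336.6 kN → bolt shear.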